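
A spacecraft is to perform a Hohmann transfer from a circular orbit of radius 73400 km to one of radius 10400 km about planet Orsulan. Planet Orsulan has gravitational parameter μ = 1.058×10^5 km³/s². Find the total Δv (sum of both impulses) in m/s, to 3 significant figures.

Δv = 1630 m/s

Semi-major axis of the transfer orbit: a_t = (73400 + 10400)/2 = 41900 km.
Circular speed at r₁: v₁ = √(μ/r₁) = √(1.058×10^5/73400) = 1.20059 km/s.
Transfer-orbit speed at r₁ (v² = μ(2/r − 1/a)): v_a = √[μ(2/r₁ − 1/a_t)] = 0.598142 km/s.
First burn Δv₁ = |v_a − v₁| = 0.6024 km/s.
Circular speed at r₂: v₂ = √(μ/r₂) = 3.190 km/s.
Transfer-orbit speed at r₂: v_p = √[μ(2/r₂ − 1/a_t)] = 4.222 km/s.
Second burn Δv₂ = |v₂ − v_p| = 1.032 km/s.
Total Δv = Δv₁ + Δv₂ = 1.634 km/s.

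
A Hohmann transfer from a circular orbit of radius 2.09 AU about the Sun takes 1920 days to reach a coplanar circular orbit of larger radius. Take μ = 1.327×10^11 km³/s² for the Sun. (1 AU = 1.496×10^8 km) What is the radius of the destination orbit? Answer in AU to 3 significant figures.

r₂ = 7.51 AU

In km: r₁ = 2.09 × 1.496×10^8 = 3.12664×10^8 km.
Transfer time t = 1920 days = 1.65888×10^8 s, and t = π√(a_t³/μ).
So a_t = (μ t²/π²)^(1/3) = (1.327×10^11 × (1.65888×10^8)² / π²)^(1/3) = 7.1791×10^8 km.
Since a_t = (r₁ + r₂)/2, r₂ = 2a_t − r₁ = 2×7.1791×10^8 − 3.12664×10^8 = 1.123156×10^9 km.
In AU: r₂ = 1.123156×10^9 / 1.496×10^8 = 7.51 AU.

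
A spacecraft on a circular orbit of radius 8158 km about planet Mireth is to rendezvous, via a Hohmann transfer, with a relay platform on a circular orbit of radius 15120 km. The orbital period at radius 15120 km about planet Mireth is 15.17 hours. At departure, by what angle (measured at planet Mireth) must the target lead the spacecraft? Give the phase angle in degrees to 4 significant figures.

φ = 58.43°

From Kepler's third law T² = 4π²r³/μ at r = 15120 km, T = 15.17 hours = 15.17 × 3600 s = 54612 s: μ = 4π²r³/T² = 45755.0 km³/s².
Semi-major axis of the transfer orbit: a_t = (8158 + 15120)/2 = 11639 km.
Transfer time t = π√(a_t³/μ) = 18442 s.
Target angular speed ω₂ = √(μ/r₂³) = 1.1505×10^-4 rad/s.
Angle swept by the target during transfer: ω₂·t = 2.1218 rad = 121.57°.
The spacecraft traverses 180° on the transfer ellipse, so the target must lead by 180° − 121.57° = 58.43°.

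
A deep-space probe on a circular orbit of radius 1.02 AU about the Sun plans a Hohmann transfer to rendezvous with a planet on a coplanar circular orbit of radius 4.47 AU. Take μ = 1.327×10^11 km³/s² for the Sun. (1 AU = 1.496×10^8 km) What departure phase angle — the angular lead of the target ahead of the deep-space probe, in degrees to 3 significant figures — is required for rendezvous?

φ = 93.4°

In km: r₁ = 1.02 × 1.496×10^8 = 1.52592×10^8 km; r₂ = 4.47 × 1.496×10^8 = 6.68712×10^8 km.
Transfer-ellipse semi-major axis a_t = (r₁ + r₂)/2 = (1.52592×10^8 + 6.68712×10^8)/2 = 4.10652×10^8 km.
The half-period of the transfer ellipse is t = π√(a_t³/μ) = 7.1767×10^7 s.
The target's mean motion on its circular orbit is ω₂ = √(μ/r₂³) = 2.1066×10^-8 rad/s.
Angle swept by the target during transfer: ω₂·t = 1.5118 rad = 86.62°.
The deep-space probe traverses 180° on the transfer ellipse, so the target must lead by 180° − 86.62° = 93.4°.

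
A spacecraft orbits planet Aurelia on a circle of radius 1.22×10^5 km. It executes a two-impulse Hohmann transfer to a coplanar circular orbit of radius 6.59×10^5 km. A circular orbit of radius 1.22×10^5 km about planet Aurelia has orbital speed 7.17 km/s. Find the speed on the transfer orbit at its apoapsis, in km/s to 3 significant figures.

v = 1.72 km/s

From the circular-orbit relation v² = μ/r at r = 1.22×10^5 km: μ = v²r = (7.17)² × 1.22×10^5 = 6.27189×10^6 km³/s².
Semi-major axis of the transfer orbit: a_t = (1.220×10^5 + 6.590×10^5)/2 = 3.905×10^5 km.
At apoapsis, r = 6.590×10^5 km.
Vis-viva: v = √[μ(2/r − 1/a_t)] = √[6.27189×10^6 × (2/6.590×10^5 − 1/3.905×10^5)] = 1.724 km/s.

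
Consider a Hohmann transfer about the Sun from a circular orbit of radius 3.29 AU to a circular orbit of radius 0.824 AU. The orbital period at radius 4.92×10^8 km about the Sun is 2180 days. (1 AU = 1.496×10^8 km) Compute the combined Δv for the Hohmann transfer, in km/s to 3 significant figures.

From Kepler's third law T² = 4π²r³/μ at r = 4.92×10^8 km, T = 2180 days = 2180 × 86400 s = 1.88352×10^8 s: μ = 4π²r³/T² = 1.32530×10^11 km³/s².
In km: r₁ = 3.29 × 1.496×10^8 = 4.92184×10^8 km; r₂ = 0.824 × 1.496×10^8 = 1.232704×10^8 km.
Semi-major axis of the transfer orbit: a_t = (4.92184×10^8 + 1.232704×10^8)/2 = 3.077272×10^8 km.
Circular speed at r₁: v₁ = √(μ/r₁) = √(1.32530×10^11/4.92184×10^8) = 16.4094 km/s.
Transfer-orbit speed at r₁ (vis-viva): v_a = √[μ(2/r₁ − 1/a_t)] = 10.3858 km/s.
First burn Δv₁ = |v_a − v₁| = 6.024 km/s.
At r₂, v₂ = √(μ/r₂) = 32.789 km/s.
Transfer-orbit speed at r₂: v_p = √[μ(2/r₂ − 1/a_t)] = 41.468 km/s.
Second burn Δv₂ = |v₂ − v_p| = 8.679 km/s.
Δv = Δv₁ + Δv₂ = 6.024 + 8.679 = 14.70 km/s.

Δv = 14.7 km/s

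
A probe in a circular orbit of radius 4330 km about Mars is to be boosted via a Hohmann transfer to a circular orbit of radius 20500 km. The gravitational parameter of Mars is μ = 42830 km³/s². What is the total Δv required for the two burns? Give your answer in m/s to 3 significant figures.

The Hohmann ellipse has a_t = (r₁ + r₂)/2 = 12415 km.
Circular speed at r₁: v₁ = √(μ/r₁) = √(42830/4330) = 3.1451 km/s.
On the transfer ellipse at r₁, v² = μ(2/r − 1/a) gives v_p = √[μ(2/r₁ − 1/a_t)] = 4.0414 km/s.
First burn Δv₁ = |v_p − v₁| = 0.8963 km/s.
Circular speed at r₂: v₂ = √(μ/r₂) = 1.4454 km/s.
Transfer-orbit speed at r₂: v_a = √[μ(2/r₂ − 1/a_t)] = 0.85363 km/s.
Second burn Δv₂ = |v₂ − v_a| = 0.5918 km/s.
Total Δv = Δv₁ + Δv₂ = 1.488 km/s.

Δv = 1490 m/s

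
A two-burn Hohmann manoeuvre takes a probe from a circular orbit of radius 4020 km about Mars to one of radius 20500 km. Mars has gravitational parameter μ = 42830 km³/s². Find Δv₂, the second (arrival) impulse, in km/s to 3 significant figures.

The Hohmann ellipse has a_t = (r₁ + r₂)/2 = 12260 km.
Circular speed at r = 20500 km: v_c = √(μ/r) = 1.4454 km/s.
Transfer-orbit speed at the same r (vis-viva, a = a_t): v_t = √[μ(2/r − 1/a_t)] = 0.82768 km/s.
Δv₂ = |v_t − v_c| = |0.82768 − 1.4454| = 0.6177 km/s.

Δv₂ = 0.618 km/s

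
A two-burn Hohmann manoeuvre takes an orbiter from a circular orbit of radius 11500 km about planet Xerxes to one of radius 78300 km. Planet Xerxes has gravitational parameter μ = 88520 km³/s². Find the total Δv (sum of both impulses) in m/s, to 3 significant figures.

Transfer-ellipse semi-major axis a_t = (r₁ + r₂)/2 = (11500 + 78300)/2 = 44900 km.
Circular speed at r₁: v₁ = √(μ/r₁) = √(88520/11500) = 2.7744 km/s.
Transfer-orbit speed at r₁ (v² = μ(2/r − 1/a)): v_p = √[μ(2/r₁ − 1/a_t)] = 3.6638 km/s.
First burn Δv₁ = |v_p − v₁| = 0.8894 km/s.
At r₂, v₂ = √(μ/r₂) = 1.0633 km/s.
Transfer-orbit speed at r₂: v_a = √[μ(2/r₂ − 1/a_t)] = 0.53810 km/s.
Second burn Δv₂ = |v₂ − v_a| = 0.5252 km/s.
Δv = Δv₁ + Δv₂ = 0.8894 + 0.5252 = 1.415 km/s.

Δv = 1410 m/s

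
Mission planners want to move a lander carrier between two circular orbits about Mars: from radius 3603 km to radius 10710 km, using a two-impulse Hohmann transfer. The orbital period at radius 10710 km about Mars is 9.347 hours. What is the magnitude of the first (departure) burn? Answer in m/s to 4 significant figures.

From Kepler's third law T² = 4π²r³/μ at r = 10710 km, T = 9.347 hours = 9.347 × 3600 s = 33649.2 s: μ = 4π²r³/T² = 42833.0 km³/s².
The Hohmann ellipse has a_t = (r₁ + r₂)/2 = 7156.5 km.
On the circular orbit at r = 3603 km, v_c = √(μ/r) = 3.448 km/s.
Vis-viva on the transfer ellipse at r = 3603 km gives v_t = √[μ(2/r − 1/a_t)] = 4.218 km/s.
Δv₁ = |v_t − v_c| = |4.218 − 3.448| = 0.7700 km/s.

Δv₁ = 770.0 m/s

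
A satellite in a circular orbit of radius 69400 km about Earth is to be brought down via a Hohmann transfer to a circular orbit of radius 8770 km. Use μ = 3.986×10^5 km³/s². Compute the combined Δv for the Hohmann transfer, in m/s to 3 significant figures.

Transfer-ellipse semi-major axis a_t = (r₁ + r₂)/2 = (69400 + 8770)/2 = 39085 km.
Circular speed at r₁: v₁ = √(μ/r₁) = √(3.986×10^5/69400) = 2.3966 km/s.
On the transfer ellipse at r₁, vis-viva gives v_a = √[μ(2/r₁ − 1/a_t)] = 1.1352 km/s.
First burn Δv₁ = |v_a − v₁| = 1.261 km/s.
Circular speed at r₂: v₂ = √(μ/r₂) = 6.7417 km/s.
Transfer-orbit speed at r₂: v_p = √[μ(2/r₂ − 1/a_t)] = 8.9835 km/s.
Second burn Δv₂ = |v₂ − v_p| = 2.242 km/s.
Total Δv = Δv₁ + Δv₂ = 3.503 km/s.

Δv = 3500 m/s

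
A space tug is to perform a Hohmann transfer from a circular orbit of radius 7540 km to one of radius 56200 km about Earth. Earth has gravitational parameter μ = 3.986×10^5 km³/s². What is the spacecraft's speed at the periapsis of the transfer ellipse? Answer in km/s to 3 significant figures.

Semi-major axis of the transfer orbit: a_t = (7540 + 56200)/2 = 31870 km.
The periapsis of the transfer ellipse is at r = 7540 km.
From the vis-viva equation, v = √[μ(2/r − 1/a_t)] = 9.655 km/s.

v = 9.66 km/s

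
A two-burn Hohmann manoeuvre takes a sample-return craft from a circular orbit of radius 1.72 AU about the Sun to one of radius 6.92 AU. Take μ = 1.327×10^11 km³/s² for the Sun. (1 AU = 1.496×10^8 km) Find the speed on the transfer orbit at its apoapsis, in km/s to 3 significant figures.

v = 7.14 km/s

In km: r₁ = 1.72 × 1.496×10^8 = 2.57312×10^8 km; r₂ = 6.92 × 1.496×10^8 = 1.035232×10^9 km.
Semi-major axis of the transfer orbit: a_t = (2.57312×10^8 + 1.035232×10^9)/2 = 6.46272×10^8 km.
At apoapsis, r = 1.035232×10^9 km.
From the vis-viva equation, v = √[μ(2/r − 1/a_t)] = 7.144 km/s.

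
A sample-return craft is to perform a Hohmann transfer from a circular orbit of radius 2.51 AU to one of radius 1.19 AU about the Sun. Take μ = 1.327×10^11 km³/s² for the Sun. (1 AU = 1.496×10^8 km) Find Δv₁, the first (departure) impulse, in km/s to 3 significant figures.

Δv₁ = 3.72 km/s

In km: r₁ = 2.51 × 1.496×10^8 = 3.75496×10^8 km; r₂ = 1.19 × 1.496×10^8 = 1.78024×10^8 km.
The Hohmann ellipse has a_t = (r₁ + r₂)/2 = 2.7676×10^8 km.
On the circular orbit at r = 3.75496×10^8 km, v_c = √(μ/r) = 18.799 km/s.
Vis-viva on the transfer ellipse at r = 3.75496×10^8 km gives v_t = √[μ(2/r − 1/a_t)] = 15.077 km/s.
Δv₁ = |v_t − v_c| = |15.077 − 18.799| = 3.722 km/s.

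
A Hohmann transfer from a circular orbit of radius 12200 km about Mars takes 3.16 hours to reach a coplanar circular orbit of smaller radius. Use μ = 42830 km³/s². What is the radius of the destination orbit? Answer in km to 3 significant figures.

r₂ = 4300 km

Transfer time t = 3.16 hours = 11376 s, and t = π√(a_t³/μ).
So a_t = (μ t²/π²)^(1/3) = (42830 × (11376)² / π²)^(1/3) = 8250.4 km.
Since a_t = (r₁ + r₂)/2, r₂ = 2a_t − r₁ = 2×8250.4 − 12200 = 4300.8 km.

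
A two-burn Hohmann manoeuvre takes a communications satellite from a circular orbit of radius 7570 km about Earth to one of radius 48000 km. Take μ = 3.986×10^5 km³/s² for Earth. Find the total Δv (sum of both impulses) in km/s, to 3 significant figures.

Δv = 3.66 km/s

Semi-major axis of the transfer orbit: a_t = (7570 + 48000)/2 = 27785 km.
Circular speed at r₁: v₁ = √(μ/r₁) = √(3.986×10^5/7570) = 7.2564 km/s.
On the transfer ellipse at r₁, vis-viva gives v_p = √[μ(2/r₁ − 1/a_t)] = 9.5375 km/s.
First burn Δv₁ = |v_p − v₁| = 2.281 km/s.
Circular speed at r₂: v₂ = √(μ/r₂) = 2.882 km/s.
Transfer-orbit speed at r₂: v_a = √[μ(2/r₂ − 1/a_t)] = 1.504 km/s.
Second burn Δv₂ = |v₂ − v_a| = 1.378 km/s.
Total Δv = Δv₁ + Δv₂ = 3.659 km/s.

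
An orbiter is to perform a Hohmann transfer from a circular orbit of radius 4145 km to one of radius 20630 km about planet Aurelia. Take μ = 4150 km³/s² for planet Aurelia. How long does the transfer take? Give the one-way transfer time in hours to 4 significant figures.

Semi-major axis of the transfer orbit: a_t = (4145 + 20630)/2 = 12387.5 km.
Transfer time t = π√(a_t³/μ) = π√((12387.5)³ / 4150) = 67240 s.
Converting: 67240 s ÷ 3600 s/hour = 18.68 hours.

t = 18.68 hours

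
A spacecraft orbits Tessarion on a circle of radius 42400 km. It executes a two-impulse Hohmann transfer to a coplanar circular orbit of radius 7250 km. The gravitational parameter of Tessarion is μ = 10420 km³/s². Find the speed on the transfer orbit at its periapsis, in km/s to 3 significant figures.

v = 1.57 km/s

The Hohmann ellipse has a_t = (r₁ + r₂)/2 = 24825 km.
The periapsis of the transfer ellipse is at r = 7250 km.
Applying v² = μ(2/r − 1/a_t): v = 1.567 km/s.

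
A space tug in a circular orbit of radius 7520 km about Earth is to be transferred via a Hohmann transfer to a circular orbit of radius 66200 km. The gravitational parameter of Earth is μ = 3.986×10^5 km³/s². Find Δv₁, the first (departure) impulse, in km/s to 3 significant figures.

Transfer-ellipse semi-major axis a_t = (r₁ + r₂)/2 = (7520 + 66200)/2 = 36860 km.
On the circular orbit at r = 7520 km, v_c = √(μ/r) = 7.2805 km/s.
Vis-viva on the transfer ellipse at r = 7520 km gives v_t = √[μ(2/r − 1/a_t)] = 9.7569 km/s.
Δv₁ = |v_t − v_c| = |9.7569 − 7.2805| = 2.476 km/s.

Δv₁ = 2.48 km/s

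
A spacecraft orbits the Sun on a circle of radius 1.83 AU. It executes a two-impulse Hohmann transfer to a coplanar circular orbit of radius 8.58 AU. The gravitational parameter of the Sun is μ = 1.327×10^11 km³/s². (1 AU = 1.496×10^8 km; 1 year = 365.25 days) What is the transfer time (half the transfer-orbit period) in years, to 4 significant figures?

In km: r₁ = 1.83 × 1.496×10^8 = 2.73768×10^8 km; r₂ = 8.58 × 1.496×10^8 = 1.283568×10^9 km.
The Hohmann ellipse has a_t = (r₁ + r₂)/2 = 7.78668×10^8 km.
Half the transfer-orbit period gives t = π√(a_t³/μ) = 1.874×10^8 s.
Converting: 1.874×10^8 s ÷ 3.15576×10^7 s/year (365.25 × 86400) = 5.938 years.

t = 5.938 years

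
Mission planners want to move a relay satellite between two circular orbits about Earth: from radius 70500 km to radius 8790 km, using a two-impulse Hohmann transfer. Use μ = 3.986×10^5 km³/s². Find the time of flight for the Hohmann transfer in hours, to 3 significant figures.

t = 10.9 hours

Semi-major axis of the transfer orbit: a_t = (70500 + 8790)/2 = 39645 km.
Half the transfer-orbit period gives t = π√(a_t³/μ) = 39280 s.
Converting: 39280 s ÷ 3600 s/hour = 10.9 hours.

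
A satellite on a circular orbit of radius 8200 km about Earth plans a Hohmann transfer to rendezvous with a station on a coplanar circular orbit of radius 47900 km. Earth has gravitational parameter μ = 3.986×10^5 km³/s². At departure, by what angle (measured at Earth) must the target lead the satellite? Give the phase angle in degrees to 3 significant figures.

φ = 99.3°

Transfer-ellipse semi-major axis a_t = (r₁ + r₂)/2 = (8200 + 47900)/2 = 28050 km.
Transfer time t = π√(a_t³/μ) = 23377 s.
The target's mean motion on its circular orbit is ω₂ = √(μ/r₂³) = 6.0223×10^-5 rad/s.
Angle swept by the target during transfer: ω₂·t = 1.4078 rad = 80.66°.
Arrival is 180° from departure on the ellipse, so φ = 180° − 80.66° = 99.3°.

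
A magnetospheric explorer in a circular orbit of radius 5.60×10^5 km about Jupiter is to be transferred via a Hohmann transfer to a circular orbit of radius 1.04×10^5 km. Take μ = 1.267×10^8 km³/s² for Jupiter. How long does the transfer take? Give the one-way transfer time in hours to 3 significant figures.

t = 14.8 hours

Transfer-ellipse semi-major axis a_t = (r₁ + r₂)/2 = (5.600×10^5 + 1.040×10^5)/2 = 3.320×10^5 km.
By Kepler's third law the transfer-orbit period is T = 2π√(a_t³/μ), so t = T/2 = 53390 s.
Converting: 53390 s ÷ 3600 s/hour = 14.8 hours.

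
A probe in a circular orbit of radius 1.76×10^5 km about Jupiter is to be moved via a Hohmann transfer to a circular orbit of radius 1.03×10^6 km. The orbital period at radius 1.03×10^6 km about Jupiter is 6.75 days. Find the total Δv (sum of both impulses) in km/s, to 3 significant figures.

From Kepler's third law T² = 4π²r³/μ at r = 1.03×10^6 km, T = 6.75 days = 6.75 × 86400 s = 5.832×10^5 s: μ = 4π²r³/T² = 1.26834×10^8 km³/s².
Transfer-ellipse semi-major axis a_t = (r₁ + r₂)/2 = (1.760×10^5 + 1.030×10^6)/2 = 6.030×10^5 km.
Circular speed at r₁: v₁ = √(μ/r₁) = √(1.26834×10^8/1.760×10^5) = 26.845 km/s.
Transfer-orbit speed at r₁ (v² = μ(2/r − 1/a)): v_p = √[μ(2/r₁ − 1/a_t)] = 35.085 km/s.
First burn Δv₁ = |v_p − v₁| = 8.240 km/s.
Circular speed at r₂: v₂ = √(μ/r₂) = 11.097 km/s.
Transfer-orbit speed at r₂: v_a = √[μ(2/r₂ − 1/a_t)] = 5.9951 km/s.
Second burn Δv₂ = |v₂ − v_a| = 5.102 km/s.
Total Δv = Δv₁ + Δv₂ = 13.34 km/s.

Δv = 13.3 km/s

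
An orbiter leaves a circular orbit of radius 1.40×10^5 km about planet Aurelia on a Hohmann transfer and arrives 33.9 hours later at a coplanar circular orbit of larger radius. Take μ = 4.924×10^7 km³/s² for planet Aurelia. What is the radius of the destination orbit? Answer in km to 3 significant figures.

Transfer time t = 33.9 hours = 1.2204×10^5 s, and t = π√(a_t³/μ).
So a_t = (μ t²/π²)^(1/3) = (4.924×10^7 × (1.2204×10^5)² / π²)^(1/3) = 4.2041×10^5 km.
Since a_t = (r₁ + r₂)/2, r₂ = 2a_t − r₁ = 2×4.2041×10^5 − 1.400×10^5 = 7.0082×10^5 km.

r₂ = 7.01×10^5 km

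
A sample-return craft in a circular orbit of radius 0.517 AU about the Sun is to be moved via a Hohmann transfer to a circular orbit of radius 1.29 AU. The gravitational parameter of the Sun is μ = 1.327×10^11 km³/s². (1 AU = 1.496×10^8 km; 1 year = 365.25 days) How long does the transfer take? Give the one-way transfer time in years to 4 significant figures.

t = 0.4294 years

In km: r₁ = 0.517 × 1.496×10^8 = 7.73432×10^7 km; r₂ = 1.29 × 1.496×10^8 = 1.92984×10^8 km.
Semi-major axis of the transfer orbit: a_t = (7.73432×10^7 + 1.92984×10^8)/2 = 1.351636×10^8 km.
By Kepler's third law the transfer-orbit period is T = 2π√(a_t³/μ), so t = T/2 = 1.355×10^7 s.
Converting: 1.355×10^7 s ÷ 3.15576×10^7 s/year (365.25 × 86400) = 0.4294 years.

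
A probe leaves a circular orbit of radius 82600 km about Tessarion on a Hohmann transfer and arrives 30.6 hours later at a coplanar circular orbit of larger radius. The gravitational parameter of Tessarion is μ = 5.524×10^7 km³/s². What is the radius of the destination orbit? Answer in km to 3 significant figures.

Transfer time t = 30.6 hours = 1.1016×10^5 s, and t = π√(a_t³/μ).
So a_t = (μ t²/π²)^(1/3) = (5.524×10^7 × (1.1016×10^5)² / π²)^(1/3) = 4.0801×10^5 km.
Since a_t = (r₁ + r₂)/2, r₂ = 2a_t − r₁ = 2×4.0801×10^5 − 82600 = 7.3342×10^5 km.

r₂ = 7.33×10^5 km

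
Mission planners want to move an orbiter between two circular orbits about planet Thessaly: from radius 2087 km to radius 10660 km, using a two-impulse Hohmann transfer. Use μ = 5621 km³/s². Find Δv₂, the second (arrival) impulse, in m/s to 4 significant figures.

The Hohmann ellipse has a_t = (r₁ + r₂)/2 = 6373.5 km.
On the circular orbit at r = 10660 km, v_c = √(μ/r) = 0.72615 km/s.
Transfer-orbit speed at the same r (vis-viva, a = a_t): v_t = √[μ(2/r − 1/a_t)] = 0.41553 km/s.
Δv₂ = |v_t − v_c| = |0.41553 − 0.72615| = 0.3106 km/s.

Δv₂ = 310.6 m/s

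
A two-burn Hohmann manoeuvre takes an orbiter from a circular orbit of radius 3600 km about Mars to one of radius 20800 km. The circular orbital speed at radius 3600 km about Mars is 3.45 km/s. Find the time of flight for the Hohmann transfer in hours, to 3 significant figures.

t = 5.68 hours

From the circular-orbit relation v² = μ/r at r = 3600 km: μ = v²r = (3.45)² × 3600 = 42849.0 km³/s².
The Hohmann ellipse has a_t = (r₁ + r₂)/2 = 12200 km.
Half the transfer-orbit period gives t = π√(a_t³/μ) = 20450 s.
Converting: 20450 s ÷ 3600 s/hour = 5.68 hours.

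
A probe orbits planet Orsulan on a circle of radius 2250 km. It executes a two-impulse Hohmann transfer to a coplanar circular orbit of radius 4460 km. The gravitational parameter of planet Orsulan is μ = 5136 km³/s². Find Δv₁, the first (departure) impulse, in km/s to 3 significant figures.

Δv₁ = 0.231 km/s

Semi-major axis of the transfer orbit: a_t = (2250 + 4460)/2 = 3355 km.
On the circular orbit at r = 2250 km, v_c = √(μ/r) = 1.51085 km/s.
Vis-viva on the transfer ellipse at r = 2250 km gives v_t = √[μ(2/r − 1/a_t)] = 1.74198 km/s.
Δv₁ = |v_t − v_c| = |1.74198 − 1.51085| = 0.2311 km/s.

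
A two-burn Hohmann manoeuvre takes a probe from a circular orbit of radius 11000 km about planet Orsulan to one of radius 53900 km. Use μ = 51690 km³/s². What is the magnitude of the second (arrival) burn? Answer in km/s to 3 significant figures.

Semi-major axis of the transfer orbit: a_t = (11000 + 53900)/2 = 32450 km.
Circular speed at r = 53900 km: v_c = √(μ/r) = 0.9793 km/s.
Transfer-orbit speed at the same r (vis-viva, a = a_t): v_t = √[μ(2/r − 1/a_t)] = 0.5702 km/s.
Δv₂ = |v_t − v_c| = |0.5702 − 0.9793| = 0.4091 km/s.

Δv₂ = 0.409 km/s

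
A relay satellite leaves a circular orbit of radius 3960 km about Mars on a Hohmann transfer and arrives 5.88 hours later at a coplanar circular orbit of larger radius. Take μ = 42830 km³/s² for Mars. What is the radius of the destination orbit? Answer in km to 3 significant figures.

r₂ = 21000 km

Transfer time t = 5.88 hours = 21168 s, and t = π√(a_t³/μ).
So a_t = (μ t²/π²)^(1/3) = (42830 × (21168)² / π²)^(1/3) = 12482 km.
Since a_t = (r₁ + r₂)/2, r₂ = 2a_t − r₁ = 2×12482 − 3960 = 21004 km.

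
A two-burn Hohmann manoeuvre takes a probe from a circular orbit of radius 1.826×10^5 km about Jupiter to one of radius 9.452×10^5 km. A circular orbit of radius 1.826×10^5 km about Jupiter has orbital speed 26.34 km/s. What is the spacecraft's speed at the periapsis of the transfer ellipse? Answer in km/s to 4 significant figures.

From the circular-orbit relation v² = μ/r at r = 1.826×10^5 km: μ = v²r = (26.34)² × 1.826×10^5 = 1.26687×10^8 km³/s².
Transfer-ellipse semi-major axis a_t = (r₁ + r₂)/2 = (1.826×10^5 + 9.452×10^5)/2 = 5.639×10^5 km.
At periapsis, r = 1.826×10^5 km.
Applying v² = μ(2/r − 1/a_t): v = 34.10 km/s.

v = 34.10 km/s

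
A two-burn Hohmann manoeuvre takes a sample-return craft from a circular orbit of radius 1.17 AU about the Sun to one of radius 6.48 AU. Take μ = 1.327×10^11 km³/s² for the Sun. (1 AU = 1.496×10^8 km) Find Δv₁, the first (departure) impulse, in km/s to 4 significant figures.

In km: r₁ = 1.17 × 1.496×10^8 = 1.75032×10^8 km; r₂ = 6.48 × 1.496×10^8 = 9.69408×10^8 km.
Transfer-ellipse semi-major axis a_t = (r₁ + r₂)/2 = (1.75032×10^8 + 9.69408×10^8)/2 = 5.7222×10^8 km.
Circular speed at r = 1.75032×10^8 km: v_c = √(μ/r) = 27.534 km/s.
Transfer-orbit speed at the same r (vis-viva, a = a_t): v_t = √[μ(2/r − 1/a_t)] = 35.838 km/s.
Δv₁ = |v_t − v_c| = |35.838 − 27.534| = 8.304 km/s.

Δv₁ = 8.304 km/s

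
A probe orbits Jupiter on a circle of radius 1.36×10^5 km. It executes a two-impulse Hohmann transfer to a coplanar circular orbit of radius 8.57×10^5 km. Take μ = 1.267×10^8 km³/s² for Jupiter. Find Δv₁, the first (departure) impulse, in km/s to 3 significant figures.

The Hohmann ellipse has a_t = (r₁ + r₂)/2 = 4.965×10^5 km.
On the circular orbit at r = 1.360×10^5 km, v_c = √(μ/r) = 30.522 km/s.
Vis-viva on the transfer ellipse at r = 1.360×10^5 km gives v_t = √[μ(2/r − 1/a_t)] = 40.100 km/s.
Δv₁ = |v_t − v_c| = |40.100 − 30.522| = 9.578 km/s.

Δv₁ = 9.58 km/s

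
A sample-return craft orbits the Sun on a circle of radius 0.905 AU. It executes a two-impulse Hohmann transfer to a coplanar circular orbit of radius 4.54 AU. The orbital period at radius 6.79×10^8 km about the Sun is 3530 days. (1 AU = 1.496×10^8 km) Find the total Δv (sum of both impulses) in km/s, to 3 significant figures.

From Kepler's third law T² = 4π²r³/μ at r = 6.79×10^8 km, T = 3530 days = 3530 × 86400 s = 3.04992×10^8 s: μ = 4π²r³/T² = 1.32859×10^11 km³/s².
In km: r₁ = 0.905 × 1.496×10^8 = 1.35388×10^8 km; r₂ = 4.54 × 1.496×10^8 = 6.79184×10^8 km.
Transfer-ellipse semi-major axis a_t = (r₁ + r₂)/2 = (1.35388×10^8 + 6.79184×10^8)/2 = 4.07286×10^8 km.
At r₁ the circular-orbit speed is v₁ = √(μ/r₁) = 31.326 km/s.
Transfer-orbit speed at r₁ (vis-viva): v_p = √[μ(2/r₁ − 1/a_t)] = 40.453 km/s.
First burn Δv₁ = |v_p − v₁| = 9.127 km/s.
At r₂, v₂ = √(μ/r₂) = 13.986 km/s.
Transfer-orbit speed at r₂: v_a = √[μ(2/r₂ − 1/a_t)] = 8.0639 km/s.
Second burn Δv₂ = |v₂ − v_a| = 5.922 km/s.
Total Δv = Δv₁ + Δv₂ = 15.05 km/s.

Δv = 15.0 km/s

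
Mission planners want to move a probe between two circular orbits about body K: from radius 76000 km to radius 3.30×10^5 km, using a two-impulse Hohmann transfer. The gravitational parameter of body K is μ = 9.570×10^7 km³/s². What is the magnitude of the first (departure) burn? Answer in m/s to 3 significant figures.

Semi-major axis of the transfer orbit: a_t = (76000 + 3.300×10^5)/2 = 2.030×10^5 km.
On the circular orbit at r = 76000 km, v_c = √(μ/r) = 35.4854 km/s.
Transfer-orbit speed at the same r (vis-viva, a = a_t): v_t = √[μ(2/r − 1/a_t)] = 45.2437 km/s.
Δv₁ = |v_t − v_c| = |45.2437 − 35.4854| = 9.758 km/s.

Δv₁ = 9760 m/s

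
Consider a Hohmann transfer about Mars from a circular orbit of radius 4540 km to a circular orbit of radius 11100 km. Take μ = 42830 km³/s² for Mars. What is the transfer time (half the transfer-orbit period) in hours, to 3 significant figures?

t = 2.92 hours

The Hohmann ellipse has a_t = (r₁ + r₂)/2 = 7820 km.
Half the transfer-orbit period gives t = π√(a_t³/μ) = 10500 s.
Converting: 10500 s ÷ 3600 s/hour = 2.92 hours.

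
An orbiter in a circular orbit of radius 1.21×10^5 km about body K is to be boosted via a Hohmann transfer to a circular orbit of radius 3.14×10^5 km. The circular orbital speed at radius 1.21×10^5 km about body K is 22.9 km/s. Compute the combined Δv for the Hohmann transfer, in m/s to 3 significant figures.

From the circular-orbit relation v² = μ/r at r = 1.21×10^5 km: μ = v²r = (22.9)² × 1.21×10^5 = 6.34536×10^7 km³/s².
Semi-major axis of the transfer orbit: a_t = (1.210×10^5 + 3.140×10^5)/2 = 2.175×10^5 km.
Circular speed at r₁: v₁ = √(μ/r₁) = √(6.34536×10^7/1.210×10^5) = 22.900 km/s.
Transfer-orbit speed at r₁ (vis-viva equation): v_p = √[μ(2/r₁ − 1/a_t)] = 27.515 km/s.
First burn Δv₁ = |v_p − v₁| = 4.615 km/s.
Circular speed at r₂: v₂ = √(μ/r₂) = 14.216 km/s.
Transfer-orbit speed at r₂: v_a = √[μ(2/r₂ − 1/a_t)] = 10.603 km/s.
Second burn Δv₂ = |v₂ − v_a| = 3.613 km/s.
Total Δv = Δv₁ + Δv₂ = 8.228 km/s.

Δv = 8230 m/s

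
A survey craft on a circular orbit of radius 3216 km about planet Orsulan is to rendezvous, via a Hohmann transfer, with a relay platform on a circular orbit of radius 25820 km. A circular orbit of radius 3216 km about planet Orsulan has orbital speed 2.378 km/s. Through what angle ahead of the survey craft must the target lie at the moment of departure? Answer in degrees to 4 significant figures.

φ = 104.1°

From the circular-orbit relation v² = μ/r at r = 3216 km: μ = v²r = (2.378)² × 3216 = 18186.1 km³/s².
Semi-major axis of the transfer orbit: a_t = (3216 + 25820)/2 = 14518 km.
Transfer time t = π√(a_t³/μ) = 40751 s.
Target angular speed ω₂ = √(μ/r₂³) = 3.2504×10^-5 rad/s.
Angle swept by the target during transfer: ω₂·t = 1.3246 rad = 75.89°.
Arrival is 180° from departure on the ellipse, so φ = 180° − 75.89° = 104.1°.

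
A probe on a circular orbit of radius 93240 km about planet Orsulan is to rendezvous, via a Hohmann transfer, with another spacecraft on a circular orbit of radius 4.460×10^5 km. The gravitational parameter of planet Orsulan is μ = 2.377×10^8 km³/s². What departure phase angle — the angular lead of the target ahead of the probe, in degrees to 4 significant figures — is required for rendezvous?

φ = 95.39°

The Hohmann ellipse has a_t = (r₁ + r₂)/2 = 2.6962×10^5 km.
The half-period of the transfer ellipse is t = π√(a_t³/μ) = 28527.5 s.
Target angular speed ω₂ = √(μ/r₂³) = 5.17621×10^-5 rad/s.
Angle swept by the target during transfer: ω₂·t = 1.47664 rad = 84.61°.
The probe traverses 180° on the transfer ellipse, so the target must lead by 180° − 84.61° = 95.39°.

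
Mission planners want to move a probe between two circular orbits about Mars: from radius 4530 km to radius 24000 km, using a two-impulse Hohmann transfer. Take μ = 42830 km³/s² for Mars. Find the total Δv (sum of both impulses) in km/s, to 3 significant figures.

Semi-major axis of the transfer orbit: a_t = (4530 + 24000)/2 = 14265 km.
At r₁ the circular-orbit speed is v₁ = √(μ/r₁) = 3.0749 km/s.
Transfer-orbit speed at r₁ (vis-viva): v_p = √[μ(2/r₁ − 1/a_t)] = 3.9884 km/s.
First burn Δv₁ = |v_p − v₁| = 0.9135 km/s.
At r₂, v₂ = √(μ/r₂) = 1.3359 km/s.
Transfer-orbit speed at r₂: v_a = √[μ(2/r₂ − 1/a_t)] = 0.75280 km/s.
Second burn Δv₂ = |v₂ − v_a| = 0.5831 km/s.
Total Δv = Δv₁ + Δv₂ = 1.497 km/s.

Δv = 1.50 km/s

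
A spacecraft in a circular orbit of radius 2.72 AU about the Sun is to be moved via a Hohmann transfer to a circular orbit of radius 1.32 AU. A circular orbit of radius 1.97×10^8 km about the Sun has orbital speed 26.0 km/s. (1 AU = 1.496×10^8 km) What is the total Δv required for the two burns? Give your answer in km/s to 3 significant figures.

From the circular-orbit relation v² = μ/r at r = 1.97×10^8 km: μ = v²r = (26.0)² × 1.97×10^8 = 1.33172×10^11 km³/s².
In km: r₁ = 2.72 × 1.496×10^8 = 4.06912×10^8 km; r₂ = 1.32 × 1.496×10^8 = 1.97472×10^8 km.
Semi-major axis of the transfer orbit: a_t = (4.06912×10^8 + 1.97472×10^8)/2 = 3.02192×10^8 km.
At r₁ the circular-orbit speed is v₁ = √(μ/r₁) = 18.091 km/s.
On the transfer ellipse at r₁, v² = μ(2/r − 1/a) gives v_a = √[μ(2/r₁ − 1/a_t)] = 14.624 km/s.
First burn Δv₁ = |v_a − v₁| = 3.467 km/s.
At r₂, v₂ = √(μ/r₂) = 25.969 km/s.
Transfer-orbit speed at r₂: v_p = √[μ(2/r₂ − 1/a_t)] = 30.134 km/s.
Second burn Δv₂ = |v₂ − v_p| = 4.165 km/s.
Δv = Δv₁ + Δv₂ = 3.467 + 4.165 = 7.632 km/s.

Δv = 7.63 km/s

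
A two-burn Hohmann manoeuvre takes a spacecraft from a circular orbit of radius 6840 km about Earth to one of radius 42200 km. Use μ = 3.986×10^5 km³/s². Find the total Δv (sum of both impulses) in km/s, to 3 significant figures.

Δv = 3.83 km/s

Semi-major axis of the transfer orbit: a_t = (6840 + 42200)/2 = 24520 km.
Circular speed at r₁: v₁ = √(μ/r₁) = √(3.986×10^5/6840) = 7.6338 km/s.
Transfer-orbit speed at r₁ (vis-viva): v_p = √[μ(2/r₁ − 1/a_t)] = 10.015 km/s.
First burn Δv₁ = |v_p − v₁| = 2.381 km/s.
At r₂, v₂ = √(μ/r₂) = 3.073 km/s.
Transfer-orbit speed at r₂: v_a = √[μ(2/r₂ − 1/a_t)] = 1.623 km/s.
Second burn Δv₂ = |v₂ − v_a| = 1.450 km/s.
Total Δv = Δv₁ + Δv₂ = 3.831 km/s.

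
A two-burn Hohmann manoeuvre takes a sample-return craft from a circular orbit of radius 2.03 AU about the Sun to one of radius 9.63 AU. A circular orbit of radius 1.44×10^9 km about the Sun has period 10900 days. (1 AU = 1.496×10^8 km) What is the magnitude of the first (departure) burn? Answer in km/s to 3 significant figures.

From Kepler's third law T² = 4π²r³/μ at r = 1.44×10^9 km, T = 10900 days = 10900 × 86400 s = 9.4176×10^8 s: μ = 4π²r³/T² = 1.32913×10^11 km³/s².
In km: r₁ = 2.03 × 1.496×10^8 = 3.03688×10^8 km; r₂ = 9.63 × 1.496×10^8 = 1.440648×10^9 km.
The Hohmann ellipse has a_t = (r₁ + r₂)/2 = 8.72168×10^8 km.
On the circular orbit at r = 3.03688×10^8 km, v_c = √(μ/r) = 20.920 km/s.
Transfer-orbit speed at the same r (vis-viva, a = a_t): v_t = √[μ(2/r − 1/a_t)] = 26.887 km/s.
Δv₁ = |v_t − v_c| = |26.887 − 20.920| = 5.967 km/s.

Δv₁ = 5.97 km/s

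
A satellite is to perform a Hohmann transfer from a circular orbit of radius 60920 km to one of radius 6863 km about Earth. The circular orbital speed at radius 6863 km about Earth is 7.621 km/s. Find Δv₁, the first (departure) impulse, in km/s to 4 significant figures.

From the circular-orbit relation v² = μ/r at r = 6863 km: μ = v²r = (7.621)² × 6863 = 3.98601×10^5 km³/s².
The Hohmann ellipse has a_t = (r₁ + r₂)/2 = 33891.5 km.
Circular speed at r = 60920 km: v_c = √(μ/r) = 2.558 km/s.
Vis-viva on the transfer ellipse at r = 60920 km gives v_t = √[μ(2/r − 1/a_t)] = 1.151 km/s.
Δv₁ = |v_t − v_c| = |1.151 − 2.558| = 1.407 km/s.

Δv₁ = 1.407 km/s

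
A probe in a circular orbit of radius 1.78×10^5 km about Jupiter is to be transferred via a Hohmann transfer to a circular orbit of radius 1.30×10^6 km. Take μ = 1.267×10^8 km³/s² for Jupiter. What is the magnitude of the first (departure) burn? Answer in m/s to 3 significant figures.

Δv₁ = 8710 m/s

Transfer-ellipse semi-major axis a_t = (r₁ + r₂)/2 = (1.780×10^5 + 1.300×10^6)/2 = 7.390×10^5 km.
On the circular orbit at r = 1.780×10^5 km, v_c = √(μ/r) = 26.680 km/s.
Vis-viva on the transfer ellipse at r = 1.780×10^5 km gives v_t = √[μ(2/r − 1/a_t)] = 35.386 km/s.
Δv₁ = |v_t − v_c| = |35.386 − 26.680| = 8.706 km/s.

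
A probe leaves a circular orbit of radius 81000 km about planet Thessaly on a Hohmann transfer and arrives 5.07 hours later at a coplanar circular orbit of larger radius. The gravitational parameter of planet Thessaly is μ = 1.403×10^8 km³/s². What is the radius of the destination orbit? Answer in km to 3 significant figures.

Transfer time t = 5.07 hours = 18252 s, and t = π√(a_t³/μ).
So a_t = (μ t²/π²)^(1/3) = (1.403×10^8 × (18252)² / π²)^(1/3) = 1.6793×10^5 km.
Since a_t = (r₁ + r₂)/2, r₂ = 2a_t − r₁ = 2×1.6793×10^5 − 81000 = 2.5486×10^5 km.

r₂ = 2.55×10^5 km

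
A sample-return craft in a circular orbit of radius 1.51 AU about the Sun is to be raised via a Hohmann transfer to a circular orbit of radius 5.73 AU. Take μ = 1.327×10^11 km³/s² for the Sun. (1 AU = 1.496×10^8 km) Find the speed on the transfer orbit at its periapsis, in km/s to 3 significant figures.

v = 30.5 km/s

In km: r₁ = 1.51 × 1.496×10^8 = 2.25896×10^8 km; r₂ = 5.73 × 1.496×10^8 = 8.57208×10^8 km.
Semi-major axis of the transfer orbit: a_t = (2.25896×10^8 + 8.57208×10^8)/2 = 5.41552×10^8 km.
The periapsis of the transfer ellipse is at r = 2.25896×10^8 km.
Applying v² = μ(2/r − 1/a_t): v = 30.49 km/s.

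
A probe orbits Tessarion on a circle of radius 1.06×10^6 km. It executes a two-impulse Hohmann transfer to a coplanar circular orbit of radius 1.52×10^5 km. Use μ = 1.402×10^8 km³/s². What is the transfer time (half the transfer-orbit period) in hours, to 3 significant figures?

t = 34.8 hours

Transfer-ellipse semi-major axis a_t = (r₁ + r₂)/2 = (1.060×10^6 + 1.520×10^5)/2 = 6.060×10^5 km.
By Kepler's third law the transfer-orbit period is T = 2π√(a_t³/μ), so t = T/2 = 1.252×10^5 s.
Converting: 1.252×10^5 s ÷ 3600 s/hour = 34.8 hours.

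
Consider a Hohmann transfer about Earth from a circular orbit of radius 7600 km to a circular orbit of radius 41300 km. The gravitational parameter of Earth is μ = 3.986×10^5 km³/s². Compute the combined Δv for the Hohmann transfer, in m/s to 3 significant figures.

Δv = 3540 m/s

Transfer-ellipse semi-major axis a_t = (r₁ + r₂)/2 = (7600 + 41300)/2 = 24450 km.
At r₁ the circular-orbit speed is v₁ = √(μ/r₁) = 7.242 km/s.
On the transfer ellipse at r₁, v² = μ(2/r − 1/a) gives v_p = √[μ(2/r₁ − 1/a_t)] = 9.412 km/s.
First burn Δv₁ = |v_p − v₁| = 2.170 km/s.
Circular speed at r₂: v₂ = √(μ/r₂) = 3.107 km/s.
Transfer-orbit speed at r₂: v_a = √[μ(2/r₂ − 1/a_t)] = 1.732 km/s.
Second burn Δv₂ = |v₂ − v_a| = 1.375 km/s.
Δv = Δv₁ + Δv₂ = 2.170 + 1.375 = 3.545 km/s.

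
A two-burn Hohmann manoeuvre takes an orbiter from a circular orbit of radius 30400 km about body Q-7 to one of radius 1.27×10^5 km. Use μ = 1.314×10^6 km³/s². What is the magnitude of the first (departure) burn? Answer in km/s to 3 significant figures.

Transfer-ellipse semi-major axis a_t = (r₁ + r₂)/2 = (30400 + 1.270×10^5)/2 = 78700 km.
Circular speed at r = 30400 km: v_c = √(μ/r) = 6.5745 km/s.
Transfer-orbit speed at the same r (vis-viva, a = a_t): v_t = √[μ(2/r − 1/a_t)] = 8.3517 km/s.
Δv₁ = |v_t − v_c| = |8.3517 − 6.5745| = 1.777 km/s.

Δv₁ = 1.78 km/s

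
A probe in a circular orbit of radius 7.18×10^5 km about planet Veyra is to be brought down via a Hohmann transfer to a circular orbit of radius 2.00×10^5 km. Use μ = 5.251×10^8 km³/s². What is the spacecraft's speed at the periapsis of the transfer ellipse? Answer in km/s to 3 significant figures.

v = 64.1 km/s

Semi-major axis of the transfer orbit: a_t = (7.180×10^5 + 2.000×10^5)/2 = 4.590×10^5 km.
At periapsis, r = 2.000×10^5 km.
Vis-viva: v = √[μ(2/r − 1/a_t)] = √[5.251×10^8 × (2/2.000×10^5 − 1/4.590×10^5)] = 64.09 km/s.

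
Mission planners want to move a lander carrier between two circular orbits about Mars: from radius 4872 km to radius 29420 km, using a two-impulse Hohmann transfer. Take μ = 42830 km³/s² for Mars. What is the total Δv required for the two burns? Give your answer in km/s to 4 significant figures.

Δv = 1.482 km/s

The Hohmann ellipse has a_t = (r₁ + r₂)/2 = 17146 km.
At r₁ the circular-orbit speed is v₁ = √(μ/r₁) = 2.96497 km/s.
On the transfer ellipse at r₁, vis-viva equation gives v_p = √[μ(2/r₁ − 1/a_t)] = 3.88383 km/s.
First burn Δv₁ = |v_p − v₁| = 0.9189 km/s.
Circular speed at r₂: v₂ = √(μ/r₂) = 1.2066 km/s.
Transfer-orbit speed at r₂: v_a = √[μ(2/r₂ − 1/a_t)] = 0.64317 km/s.
Second burn Δv₂ = |v₂ − v_a| = 0.5634 km/s.
Δv = Δv₁ + Δv₂ = 0.9189 + 0.5634 = 1.482 km/s.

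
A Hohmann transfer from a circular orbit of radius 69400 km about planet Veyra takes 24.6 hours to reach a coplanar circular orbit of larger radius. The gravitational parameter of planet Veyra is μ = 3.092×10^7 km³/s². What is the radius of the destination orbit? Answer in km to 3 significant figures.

Transfer time t = 24.6 hours = 88560 s, and t = π√(a_t³/μ).
So a_t = (μ t²/π²)^(1/3) = (3.092×10^7 × (88560)² / π²)^(1/3) = 2.9072×10^5 km.
Since a_t = (r₁ + r₂)/2, r₂ = 2a_t − r₁ = 2×2.9072×10^5 − 69400 = 5.1204×10^5 km.

r₂ = 5.12×10^5 km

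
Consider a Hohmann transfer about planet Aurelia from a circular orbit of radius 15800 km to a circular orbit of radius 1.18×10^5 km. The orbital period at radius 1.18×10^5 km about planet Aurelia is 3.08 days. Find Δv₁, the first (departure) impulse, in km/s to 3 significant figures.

From Kepler's third law T² = 4π²r³/μ at r = 1.18×10^5 km, T = 3.08 days = 3.08 × 86400 s = 2.66112×10^5 s: μ = 4π²r³/T² = 9.15961×10^5 km³/s².
Transfer-ellipse semi-major axis a_t = (r₁ + r₂)/2 = (15800 + 1.180×10^5)/2 = 66900 km.
On the circular orbit at r = 15800 km, v_c = √(μ/r) = 7.6139 km/s.
Transfer-orbit speed at the same r (vis-viva, a = a_t): v_t = √[μ(2/r − 1/a_t)] = 10.112 km/s.
Δv₁ = |v_t − v_c| = |10.112 − 7.6139| = 2.498 km/s.

Δv₁ = 2.50 km/s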